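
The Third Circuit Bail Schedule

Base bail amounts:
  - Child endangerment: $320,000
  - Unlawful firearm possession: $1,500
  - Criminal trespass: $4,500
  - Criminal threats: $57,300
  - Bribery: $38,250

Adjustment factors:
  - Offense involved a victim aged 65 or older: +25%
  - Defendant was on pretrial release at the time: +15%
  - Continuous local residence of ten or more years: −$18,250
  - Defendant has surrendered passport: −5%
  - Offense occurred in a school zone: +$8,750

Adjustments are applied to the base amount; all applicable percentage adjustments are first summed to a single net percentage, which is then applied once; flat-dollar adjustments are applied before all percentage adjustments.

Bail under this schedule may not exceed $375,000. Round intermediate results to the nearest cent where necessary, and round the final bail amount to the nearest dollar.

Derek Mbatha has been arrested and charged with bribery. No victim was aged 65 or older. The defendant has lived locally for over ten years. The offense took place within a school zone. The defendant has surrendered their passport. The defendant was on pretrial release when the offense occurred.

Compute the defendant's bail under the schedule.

Base amounts from the schedule: bribery $38,250.
Single charge. Combined base = $38,250.
Continuous local residence of ten or more years (−$18,250 flat): $38,250 − $18,250 = $20,000.
Offense occurred in a school zone (+$8,750 flat): $20,000 + $8,750 = $28,750.
Net percentage adjustment: +15% −5% = +10%. $28,750 × 1.1 = $31,625.
$31,625 is within the $375,000 maximum.

$31,625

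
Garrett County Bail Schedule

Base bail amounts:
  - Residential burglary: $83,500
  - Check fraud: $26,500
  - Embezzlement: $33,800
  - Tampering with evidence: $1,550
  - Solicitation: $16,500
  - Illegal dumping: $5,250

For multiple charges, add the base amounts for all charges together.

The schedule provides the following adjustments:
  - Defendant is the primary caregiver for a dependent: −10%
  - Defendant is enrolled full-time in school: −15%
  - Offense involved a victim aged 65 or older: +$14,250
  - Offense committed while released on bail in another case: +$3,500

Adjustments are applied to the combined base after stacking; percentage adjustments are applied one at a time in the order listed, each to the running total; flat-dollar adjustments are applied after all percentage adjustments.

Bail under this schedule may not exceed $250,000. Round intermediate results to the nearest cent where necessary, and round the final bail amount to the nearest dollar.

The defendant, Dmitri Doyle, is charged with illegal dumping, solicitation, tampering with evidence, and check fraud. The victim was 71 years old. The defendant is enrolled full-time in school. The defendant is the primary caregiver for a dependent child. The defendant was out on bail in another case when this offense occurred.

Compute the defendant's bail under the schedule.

$55,847

Base amounts from the schedule: illegal dumping $5,250; solicitation $16,500; tampering with evidence $1,550; check fraud $26,500.
Stacking rule: sum of all bases. $5,250 + $16,500 + $1,550 + $26,500 = $49,800.
Defendant is the primary caregiver for a dependent (−10%): $49,800 × 0.9 = $44,820.
Defendant is enrolled full-time in school (−15%): $44,820 × 0.85 = $38,097.
Offense involved a victim aged 65 or older (+$14,250 flat): $38,097 + $14,250 = $52,347.
Offense committed while released on bail in another case (+$3,500 flat): $52,347 + $3,500 = $55,847.
$55,847 is within the $250,000 maximum.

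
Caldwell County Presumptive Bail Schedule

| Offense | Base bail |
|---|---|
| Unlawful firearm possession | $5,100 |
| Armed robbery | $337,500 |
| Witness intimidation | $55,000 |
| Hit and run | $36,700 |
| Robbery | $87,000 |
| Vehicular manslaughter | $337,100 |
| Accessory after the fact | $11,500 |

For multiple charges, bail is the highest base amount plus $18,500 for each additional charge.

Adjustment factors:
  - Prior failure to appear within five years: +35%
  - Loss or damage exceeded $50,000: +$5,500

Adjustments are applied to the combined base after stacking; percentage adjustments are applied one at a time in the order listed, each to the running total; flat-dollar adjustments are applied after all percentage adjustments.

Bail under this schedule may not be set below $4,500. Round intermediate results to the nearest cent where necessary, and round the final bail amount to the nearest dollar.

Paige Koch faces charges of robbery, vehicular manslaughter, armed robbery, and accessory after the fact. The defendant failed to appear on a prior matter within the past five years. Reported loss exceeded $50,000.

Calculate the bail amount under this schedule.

$536,050

Base amounts from the schedule: robbery $87,000; vehicular manslaughter $337,100; armed robbery $337,500; accessory after the fact $11,500.
Stacking rule: highest base plus $18,500 per additional charge. Highest is armed robbery at $337,500; 3 additional charges → +$55,500. Combined base = $393,000.
Prior failure to appear within five years (+35%): $393,000 × 1.35 = $530,550.
Loss or damage exceeded $50,000 (+$5,500 flat): $530,550 + $5,500 = $536,050.
$536,050 is at or above the $4,500 minimum.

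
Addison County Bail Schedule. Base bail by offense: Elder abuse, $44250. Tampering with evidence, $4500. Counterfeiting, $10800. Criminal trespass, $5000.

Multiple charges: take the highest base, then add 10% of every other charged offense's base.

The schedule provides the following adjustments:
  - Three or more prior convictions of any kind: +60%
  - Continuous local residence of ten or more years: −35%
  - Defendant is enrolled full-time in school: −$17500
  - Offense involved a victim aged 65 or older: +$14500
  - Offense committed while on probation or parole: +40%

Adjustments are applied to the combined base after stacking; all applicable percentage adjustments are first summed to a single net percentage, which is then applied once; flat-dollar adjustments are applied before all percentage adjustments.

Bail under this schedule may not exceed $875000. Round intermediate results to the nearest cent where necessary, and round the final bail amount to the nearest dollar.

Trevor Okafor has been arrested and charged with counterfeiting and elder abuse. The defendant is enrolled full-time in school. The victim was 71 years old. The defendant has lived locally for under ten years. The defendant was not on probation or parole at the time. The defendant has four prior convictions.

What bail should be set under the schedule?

$67728

Base amounts from the schedule: counterfeiting $10800; elder abuse $44250.
Stacking rule: highest base plus 10% of each additional charge. Highest is elder abuse at $44250. Additional: $10800 × 10% = $1080. Combined base = $44250 + $1080 = $45330.
Defendant is enrolled full-time in school (−$17500 flat): $45330 − $17500 = $27830.
Offense involved a victim aged 65 or older (+$14500 flat): $27830 + $14500 = $42330.
Three or more prior convictions of any kind (+60%): $42330 × 1.6 = $67728.
$67728 is within the $875000 maximum.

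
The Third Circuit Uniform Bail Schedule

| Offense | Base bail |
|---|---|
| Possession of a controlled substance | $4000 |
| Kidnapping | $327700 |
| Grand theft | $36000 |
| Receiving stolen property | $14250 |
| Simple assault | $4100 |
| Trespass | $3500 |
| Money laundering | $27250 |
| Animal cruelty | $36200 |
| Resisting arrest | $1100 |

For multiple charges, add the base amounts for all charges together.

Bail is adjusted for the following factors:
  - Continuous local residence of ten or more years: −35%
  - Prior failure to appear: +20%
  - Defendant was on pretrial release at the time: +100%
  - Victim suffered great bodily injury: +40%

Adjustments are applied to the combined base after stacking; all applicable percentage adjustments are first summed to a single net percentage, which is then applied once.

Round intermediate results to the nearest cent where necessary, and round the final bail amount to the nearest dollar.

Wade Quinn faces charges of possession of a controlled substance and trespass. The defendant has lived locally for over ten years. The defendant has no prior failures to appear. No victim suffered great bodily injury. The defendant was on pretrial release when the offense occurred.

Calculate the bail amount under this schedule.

Base amounts from the schedule: possession of a controlled substance $4000; trespass $3500.
Stacking rule: sum of all bases. $4000 + $3500 = $7500.
Net percentage adjustment: −35% +100% = +65%. $7500 × 1.65 = $12375.

$12375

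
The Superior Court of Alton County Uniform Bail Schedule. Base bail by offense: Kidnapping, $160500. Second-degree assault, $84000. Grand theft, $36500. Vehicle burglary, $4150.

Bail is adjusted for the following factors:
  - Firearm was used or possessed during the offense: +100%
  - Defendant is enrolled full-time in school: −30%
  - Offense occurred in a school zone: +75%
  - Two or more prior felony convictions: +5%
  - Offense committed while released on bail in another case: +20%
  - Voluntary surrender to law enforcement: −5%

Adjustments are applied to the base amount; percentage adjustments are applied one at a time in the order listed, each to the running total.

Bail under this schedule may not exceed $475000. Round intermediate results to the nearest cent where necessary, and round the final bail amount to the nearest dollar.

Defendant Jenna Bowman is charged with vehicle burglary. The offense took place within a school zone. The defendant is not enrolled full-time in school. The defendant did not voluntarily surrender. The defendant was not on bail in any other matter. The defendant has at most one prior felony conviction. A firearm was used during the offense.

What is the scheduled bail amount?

Base amounts from the schedule: vehicle burglary $4150.
Single charge. Combined base = $4150.
Firearm was used or possessed during the offense (+100%): $4150 × 2 = $8300.
Offense occurred in a school zone (+75%): $8300 × 1.75 = $14525.
$14525 is within the $475000 maximum.

$14525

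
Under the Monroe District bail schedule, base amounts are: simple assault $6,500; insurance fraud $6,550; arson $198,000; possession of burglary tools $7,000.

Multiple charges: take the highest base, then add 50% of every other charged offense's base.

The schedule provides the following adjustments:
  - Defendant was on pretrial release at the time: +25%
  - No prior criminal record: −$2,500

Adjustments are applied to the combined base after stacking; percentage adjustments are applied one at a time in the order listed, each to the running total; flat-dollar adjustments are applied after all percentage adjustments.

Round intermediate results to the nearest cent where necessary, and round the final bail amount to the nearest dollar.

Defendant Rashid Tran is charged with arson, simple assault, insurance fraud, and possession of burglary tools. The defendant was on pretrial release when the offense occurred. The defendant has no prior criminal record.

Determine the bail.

Base amounts from the schedule: arson $198,000; simple assault $6,500; insurance fraud $6,550; possession of burglary tools $7,000.
Stacking rule: highest base plus 50% of each additional charge. Highest is arson at $198,000. Additional: $6,500 × 50% = $3,250; $6,550 × 50% = $3,275; $7,000 × 50% = $3,500. Combined base = $198,000 + $10,025 = $208,025.
Defendant was on pretrial release at the time (+25%): $208,025 × 1.25 = $260,031.25.
No prior criminal record (−$2,500 flat): $260,031.25 − $2,500 = $257,531.25.
Rounded to the nearest dollar: $257,531.

$257,531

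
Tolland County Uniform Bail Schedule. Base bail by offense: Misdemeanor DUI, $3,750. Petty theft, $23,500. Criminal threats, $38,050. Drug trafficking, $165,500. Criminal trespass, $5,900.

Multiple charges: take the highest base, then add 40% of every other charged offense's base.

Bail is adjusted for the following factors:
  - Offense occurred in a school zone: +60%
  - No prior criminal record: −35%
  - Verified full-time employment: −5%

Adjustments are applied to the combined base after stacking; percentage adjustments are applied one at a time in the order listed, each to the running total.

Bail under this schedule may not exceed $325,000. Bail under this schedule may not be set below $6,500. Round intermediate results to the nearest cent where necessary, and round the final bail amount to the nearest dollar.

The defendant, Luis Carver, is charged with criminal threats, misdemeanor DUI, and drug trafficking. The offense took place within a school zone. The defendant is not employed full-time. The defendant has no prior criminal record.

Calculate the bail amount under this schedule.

$189,509

Base amounts from the schedule: criminal threats $38,050; misdemeanor DUI $3,750; drug trafficking $165,500.
Stacking rule: highest base plus 40% of each additional charge. Highest is drug trafficking at $165,500. Additional: $38,050 × 40% = $15,220; $3,750 × 40% = $1,500. Combined base = $165,500 + $16,720 = $182,220.
Offense occurred in a school zone (+60%): $182,220 × 1.6 = $291,552.
No prior criminal record (−35%): $291,552 × 0.65 = $189,508.80.
$189,508.80 is within the $325,000 maximum.
$189,508.80 is at or above the $6,500 minimum.
Rounded to the nearest dollar: $189,509.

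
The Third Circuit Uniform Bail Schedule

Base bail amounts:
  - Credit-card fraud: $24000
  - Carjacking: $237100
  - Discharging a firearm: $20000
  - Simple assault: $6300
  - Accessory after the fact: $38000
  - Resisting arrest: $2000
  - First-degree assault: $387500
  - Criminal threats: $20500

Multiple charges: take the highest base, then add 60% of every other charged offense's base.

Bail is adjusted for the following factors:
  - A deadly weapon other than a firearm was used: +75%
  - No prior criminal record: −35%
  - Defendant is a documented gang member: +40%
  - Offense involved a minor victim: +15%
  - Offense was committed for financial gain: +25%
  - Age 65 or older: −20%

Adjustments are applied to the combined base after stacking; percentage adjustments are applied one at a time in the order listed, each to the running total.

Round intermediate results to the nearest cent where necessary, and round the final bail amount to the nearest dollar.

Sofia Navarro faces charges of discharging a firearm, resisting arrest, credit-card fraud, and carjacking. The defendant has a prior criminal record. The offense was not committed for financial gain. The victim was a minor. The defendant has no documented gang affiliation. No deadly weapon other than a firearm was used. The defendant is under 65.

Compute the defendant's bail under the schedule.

$304405

Base amounts from the schedule: discharging a firearm $20000; resisting arrest $2000; credit-card fraud $24000; carjacking $237100.
Stacking rule: highest base plus 60% of each additional charge. Highest is carjacking at $237100. Additional: $20000 × 60% = $12000; $2000 × 60% = $1200; $24000 × 60% = $14400. Combined base = $237100 + $27600 = $264700.
Offense involved a minor victim (+15%): $264700 × 1.15 = $304405.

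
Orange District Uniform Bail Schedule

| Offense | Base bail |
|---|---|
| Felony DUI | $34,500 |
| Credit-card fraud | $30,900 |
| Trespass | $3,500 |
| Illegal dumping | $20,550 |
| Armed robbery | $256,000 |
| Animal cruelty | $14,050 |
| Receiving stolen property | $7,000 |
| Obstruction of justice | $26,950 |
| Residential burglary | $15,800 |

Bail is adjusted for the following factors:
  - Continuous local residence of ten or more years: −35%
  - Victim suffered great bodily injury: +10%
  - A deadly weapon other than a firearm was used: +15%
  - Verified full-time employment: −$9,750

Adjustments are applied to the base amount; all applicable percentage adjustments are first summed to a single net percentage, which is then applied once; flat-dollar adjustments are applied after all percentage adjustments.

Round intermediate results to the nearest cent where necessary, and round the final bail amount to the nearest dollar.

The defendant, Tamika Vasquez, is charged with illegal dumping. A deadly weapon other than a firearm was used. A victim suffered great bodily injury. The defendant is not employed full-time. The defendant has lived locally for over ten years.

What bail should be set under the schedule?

Base amounts from the schedule: illegal dumping $20,550.
Single charge. Combined base = $20,550.
Net percentage adjustment: −35% +10% +15% = −10%. $20,550 × 0.9 = $18,495.

$18,495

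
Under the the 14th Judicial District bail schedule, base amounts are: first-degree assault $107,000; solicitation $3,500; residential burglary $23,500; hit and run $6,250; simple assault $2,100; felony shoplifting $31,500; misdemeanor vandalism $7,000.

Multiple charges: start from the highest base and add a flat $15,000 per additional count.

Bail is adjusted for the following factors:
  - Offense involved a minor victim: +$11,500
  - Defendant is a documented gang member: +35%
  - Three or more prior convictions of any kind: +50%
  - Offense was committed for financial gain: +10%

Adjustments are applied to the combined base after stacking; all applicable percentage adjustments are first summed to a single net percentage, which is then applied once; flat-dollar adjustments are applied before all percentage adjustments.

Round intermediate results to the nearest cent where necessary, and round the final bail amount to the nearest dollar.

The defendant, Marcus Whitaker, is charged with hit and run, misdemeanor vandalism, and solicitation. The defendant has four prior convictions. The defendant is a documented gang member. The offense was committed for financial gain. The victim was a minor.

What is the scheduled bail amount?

$94,575

Base amounts from the schedule: hit and run $6,250; misdemeanor vandalism $7,000; solicitation $3,500.
Stacking rule: highest base plus $15,000 per additional charge. Highest is misdemeanor vandalism at $7,000; 2 additional charges → +$30,000. Combined base = $37,000.
Offense involved a minor victim (+$11,500 flat): $37,000 + $11,500 = $48,500.
Net percentage adjustment: +35% +50% +10% = +95%. $48,500 × 1.95 = $94,575.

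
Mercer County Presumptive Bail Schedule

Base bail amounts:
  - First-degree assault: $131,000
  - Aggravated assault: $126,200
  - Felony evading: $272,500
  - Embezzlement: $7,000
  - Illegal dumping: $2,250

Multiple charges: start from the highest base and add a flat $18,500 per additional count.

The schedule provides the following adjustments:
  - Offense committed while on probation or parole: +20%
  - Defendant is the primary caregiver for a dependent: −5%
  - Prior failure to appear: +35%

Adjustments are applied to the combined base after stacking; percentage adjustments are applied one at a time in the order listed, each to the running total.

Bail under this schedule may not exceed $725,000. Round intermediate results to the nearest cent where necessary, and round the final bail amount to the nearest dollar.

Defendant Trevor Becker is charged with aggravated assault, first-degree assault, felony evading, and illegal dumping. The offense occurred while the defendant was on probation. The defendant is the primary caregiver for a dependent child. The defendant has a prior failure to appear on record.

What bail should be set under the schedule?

$504,792

Base amounts from the schedule: aggravated assault $126,200; first-degree assault $131,000; felony evading $272,500; illegal dumping $2,250.
Stacking rule: highest base plus $18,500 per additional charge. Highest is felony evading at $272,500; 3 additional charges → +$55,500. Combined base = $328,000.
Offense committed while on probation or parole (+20%): $328,000 × 1.2 = $393,600.
Defendant is the primary caregiver for a dependent (−5%): $393,600 × 0.95 = $373,920.
Prior failure to appear (+35%): $373,920 × 1.35 = $504,792.
$504,792 is within the $725,000 maximum.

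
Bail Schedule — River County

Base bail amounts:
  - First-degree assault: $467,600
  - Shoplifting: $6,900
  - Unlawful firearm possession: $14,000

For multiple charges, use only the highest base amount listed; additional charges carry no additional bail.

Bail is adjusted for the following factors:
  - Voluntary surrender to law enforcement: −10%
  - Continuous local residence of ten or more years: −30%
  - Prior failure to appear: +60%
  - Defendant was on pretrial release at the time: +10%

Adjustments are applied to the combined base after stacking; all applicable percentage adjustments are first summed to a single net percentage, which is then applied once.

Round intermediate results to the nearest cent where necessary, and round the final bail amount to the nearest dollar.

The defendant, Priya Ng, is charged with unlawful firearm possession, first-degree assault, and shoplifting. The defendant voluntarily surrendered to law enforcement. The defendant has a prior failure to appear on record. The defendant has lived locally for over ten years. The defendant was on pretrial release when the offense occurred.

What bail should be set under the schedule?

$607,880

Base amounts from the schedule: unlawful firearm possession $14,000; first-degree assault $467,600; shoplifting $6,900.
Stacking rule: use the highest base only. Highest is first-degree assault at $467,600. Combined base = $467,600.
Net percentage adjustment: −10% −30% +60% +10% = +30%. $467,600 × 1.3 = $607,880.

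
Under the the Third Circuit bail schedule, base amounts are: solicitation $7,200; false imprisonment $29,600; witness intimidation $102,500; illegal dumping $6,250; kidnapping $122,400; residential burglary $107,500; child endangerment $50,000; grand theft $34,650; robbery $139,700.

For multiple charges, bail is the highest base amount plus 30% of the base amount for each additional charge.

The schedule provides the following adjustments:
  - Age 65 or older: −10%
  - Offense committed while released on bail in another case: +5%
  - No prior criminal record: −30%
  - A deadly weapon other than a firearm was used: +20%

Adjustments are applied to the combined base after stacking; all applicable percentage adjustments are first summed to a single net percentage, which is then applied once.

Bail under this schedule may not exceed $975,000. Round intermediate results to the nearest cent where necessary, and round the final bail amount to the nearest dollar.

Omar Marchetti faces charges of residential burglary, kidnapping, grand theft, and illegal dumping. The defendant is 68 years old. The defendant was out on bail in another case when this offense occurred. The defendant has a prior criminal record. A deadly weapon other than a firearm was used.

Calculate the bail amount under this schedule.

Base amounts from the schedule: residential burglary $107,500; kidnapping $122,400; grand theft $34,650; illegal dumping $6,250.
Stacking rule: highest base plus 30% of each additional charge. Highest is kidnapping at $122,400. Additional: $107,500 × 30% = $32,250; $34,650 × 30% = $10,395; $6,250 × 30% = $1,875. Combined base = $122,400 + $44,520 = $166,920.
Net percentage adjustment: −10% +5% +20% = +15%. $166,920 × 1.15 = $191,958.
$191,958 is within the $975,000 maximum.

$191,958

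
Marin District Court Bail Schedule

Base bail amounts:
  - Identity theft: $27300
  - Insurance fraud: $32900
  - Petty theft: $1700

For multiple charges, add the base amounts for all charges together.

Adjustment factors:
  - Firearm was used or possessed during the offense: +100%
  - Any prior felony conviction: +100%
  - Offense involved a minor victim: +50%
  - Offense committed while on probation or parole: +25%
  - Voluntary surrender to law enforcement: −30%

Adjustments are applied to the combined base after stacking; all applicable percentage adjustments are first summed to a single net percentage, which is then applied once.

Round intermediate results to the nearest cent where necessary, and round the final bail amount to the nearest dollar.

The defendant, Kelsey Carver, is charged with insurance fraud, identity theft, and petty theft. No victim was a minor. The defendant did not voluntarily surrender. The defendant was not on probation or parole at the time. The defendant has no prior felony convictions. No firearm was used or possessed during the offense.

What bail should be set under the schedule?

Base amounts from the schedule: insurance fraud $32900; identity theft $27300; petty theft $1700.
Stacking rule: sum of all bases. $32900 + $27300 + $1700 = $61900.
No adjustment factors apply to this defendant.

$61900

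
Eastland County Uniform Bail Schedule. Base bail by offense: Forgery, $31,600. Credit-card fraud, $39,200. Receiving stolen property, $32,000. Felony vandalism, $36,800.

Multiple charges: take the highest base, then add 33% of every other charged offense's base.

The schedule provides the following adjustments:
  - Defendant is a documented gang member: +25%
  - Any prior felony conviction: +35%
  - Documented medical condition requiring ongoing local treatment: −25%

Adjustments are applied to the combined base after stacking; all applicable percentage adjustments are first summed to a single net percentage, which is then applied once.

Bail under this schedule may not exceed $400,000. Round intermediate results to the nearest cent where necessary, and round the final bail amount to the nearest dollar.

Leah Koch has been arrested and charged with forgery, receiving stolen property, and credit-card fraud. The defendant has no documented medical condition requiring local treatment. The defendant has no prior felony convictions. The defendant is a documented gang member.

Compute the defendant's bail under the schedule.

$75,235

Base amounts from the schedule: forgery $31,600; receiving stolen property $32,000; credit-card fraud $39,200.
Stacking rule: highest base plus 33% of each additional charge. Highest is credit-card fraud at $39,200. Additional: $31,600 × 33% = $10,428; $32,000 × 33% = $10,560. Combined base = $39,200 + $20,988 = $60,188.
Defendant is a documented gang member (+25%): $60,188 × 1.25 = $75,235.
$75,235 is within the $400,000 maximum.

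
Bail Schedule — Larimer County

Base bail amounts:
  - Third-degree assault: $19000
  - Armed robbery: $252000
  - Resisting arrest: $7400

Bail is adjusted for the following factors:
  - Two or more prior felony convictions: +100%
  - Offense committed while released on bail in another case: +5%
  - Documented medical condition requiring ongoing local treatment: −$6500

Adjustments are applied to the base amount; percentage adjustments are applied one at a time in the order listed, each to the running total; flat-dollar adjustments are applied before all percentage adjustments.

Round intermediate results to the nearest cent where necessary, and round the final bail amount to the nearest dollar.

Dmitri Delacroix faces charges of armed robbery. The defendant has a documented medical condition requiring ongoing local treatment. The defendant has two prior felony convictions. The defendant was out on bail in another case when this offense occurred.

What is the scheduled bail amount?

$515550

Base amounts from the schedule: armed robbery $252000.
Single charge. Combined base = $252000.
Documented medical condition requiring ongoing local treatment (−$6500 flat): $252000 − $6500 = $245500.
Two or more prior felony convictions (+100%): $245500 × 2 = $491000.
Offense committed while released on bail in another case (+5%): $491000 × 1.05 = $515550.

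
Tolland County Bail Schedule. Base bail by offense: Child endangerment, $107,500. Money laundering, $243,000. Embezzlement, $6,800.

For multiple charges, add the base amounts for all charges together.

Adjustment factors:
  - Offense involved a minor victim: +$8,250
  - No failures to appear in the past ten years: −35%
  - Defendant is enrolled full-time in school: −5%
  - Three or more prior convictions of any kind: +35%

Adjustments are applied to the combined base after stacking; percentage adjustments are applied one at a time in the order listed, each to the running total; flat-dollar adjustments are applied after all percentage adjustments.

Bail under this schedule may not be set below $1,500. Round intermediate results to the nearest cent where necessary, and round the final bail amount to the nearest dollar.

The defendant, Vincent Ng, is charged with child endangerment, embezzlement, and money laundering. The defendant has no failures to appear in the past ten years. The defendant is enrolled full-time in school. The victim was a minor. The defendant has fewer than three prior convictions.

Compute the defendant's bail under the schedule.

$228,883

Base amounts from the schedule: child endangerment $107,500; embezzlement $6,800; money laundering $243,000.
Stacking rule: sum of all bases. $107,500 + $6,800 + $243,000 = $357,300.
No failures to appear in the past ten years (−35%): $357,300 × 0.65 = $232,245.
Defendant is enrolled full-time in school (−5%): $232,245 × 0.95 = $220,632.75.
Offense involved a minor victim (+$8,250 flat): $220,632.75 + $8,250 = $228,882.75.
$228,882.75 is at or above the $1,500 minimum.
Rounded to the nearest dollar: $228,883.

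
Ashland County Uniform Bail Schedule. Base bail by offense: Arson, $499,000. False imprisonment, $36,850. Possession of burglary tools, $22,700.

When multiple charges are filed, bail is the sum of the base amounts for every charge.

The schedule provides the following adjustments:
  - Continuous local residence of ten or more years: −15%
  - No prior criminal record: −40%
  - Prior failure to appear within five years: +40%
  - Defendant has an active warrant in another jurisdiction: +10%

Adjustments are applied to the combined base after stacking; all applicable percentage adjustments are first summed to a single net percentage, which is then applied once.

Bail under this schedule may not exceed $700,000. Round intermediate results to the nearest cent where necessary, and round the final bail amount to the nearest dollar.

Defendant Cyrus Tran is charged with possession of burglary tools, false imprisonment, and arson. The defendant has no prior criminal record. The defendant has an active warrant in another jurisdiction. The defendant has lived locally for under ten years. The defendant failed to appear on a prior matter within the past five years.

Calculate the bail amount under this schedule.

$614,405

Base amounts from the schedule: possession of burglary tools $22,700; false imprisonment $36,850; arson $499,000.
Stacking rule: sum of all bases. $22,700 + $36,850 + $499,000 = $558,550.
Net percentage adjustment: −40% +40% +10% = +10%. $558,550 × 1.1 = $614,405.
$614,405 is within the $700,000 maximum.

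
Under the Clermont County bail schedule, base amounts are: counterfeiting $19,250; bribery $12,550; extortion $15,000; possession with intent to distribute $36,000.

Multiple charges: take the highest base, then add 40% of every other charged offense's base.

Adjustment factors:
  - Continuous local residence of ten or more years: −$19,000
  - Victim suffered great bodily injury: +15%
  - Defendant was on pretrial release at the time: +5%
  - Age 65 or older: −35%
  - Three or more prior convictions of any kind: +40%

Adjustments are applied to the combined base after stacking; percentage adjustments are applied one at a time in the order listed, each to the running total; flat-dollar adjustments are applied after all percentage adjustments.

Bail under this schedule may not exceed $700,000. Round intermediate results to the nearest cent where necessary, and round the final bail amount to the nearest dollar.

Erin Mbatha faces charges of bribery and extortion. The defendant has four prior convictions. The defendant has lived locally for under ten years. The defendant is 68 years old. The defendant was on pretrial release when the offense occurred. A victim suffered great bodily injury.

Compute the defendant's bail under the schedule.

Base amounts from the schedule: bribery $12,550; extortion $15,000.
Stacking rule: highest base plus 40% of each additional charge. Highest is extortion at $15,000. Additional: $12,550 × 40% = $5,020. Combined base = $15,000 + $5,020 = $20,020.
Victim suffered great bodily injury (+15%): $20,020 × 1.15 = $23,023.
Defendant was on pretrial release at the time (+5%): $23,023 × 1.05 = $24,174.15.
Age 65 or older (−35%): $24,174.15 × 0.65 = $15,713.20.
Three or more prior convictions of any kind (+40%): $15,713.20 × 1.4 = $21,998.48.
$21,998.48 is within the $700,000 maximum.
Rounded to the nearest dollar: $21,998.

$21,998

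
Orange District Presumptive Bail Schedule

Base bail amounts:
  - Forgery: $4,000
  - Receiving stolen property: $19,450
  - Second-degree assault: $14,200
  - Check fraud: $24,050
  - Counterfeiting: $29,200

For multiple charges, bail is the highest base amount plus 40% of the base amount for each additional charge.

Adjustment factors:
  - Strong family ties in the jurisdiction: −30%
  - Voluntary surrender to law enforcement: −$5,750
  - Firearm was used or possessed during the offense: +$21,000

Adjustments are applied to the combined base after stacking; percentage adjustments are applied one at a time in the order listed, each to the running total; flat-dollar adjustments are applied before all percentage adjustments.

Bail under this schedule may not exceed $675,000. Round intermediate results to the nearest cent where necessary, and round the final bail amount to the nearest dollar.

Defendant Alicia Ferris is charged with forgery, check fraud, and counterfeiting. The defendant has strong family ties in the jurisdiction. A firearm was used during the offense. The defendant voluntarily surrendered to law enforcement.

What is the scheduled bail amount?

Base amounts from the schedule: forgery $4,000; check fraud $24,050; counterfeiting $29,200.
Stacking rule: highest base plus 40% of each additional charge. Highest is counterfeiting at $29,200. Additional: $4,000 × 40% = $1,600; $24,050 × 40% = $9,620. Combined base = $29,200 + $11,220 = $40,420.
Voluntary surrender to law enforcement (−$5,750 flat): $40,420 − $5,750 = $34,670.
Firearm was used or possessed during the offense (+$21,000 flat): $34,670 + $21,000 = $55,670.
Strong family ties in the jurisdiction (−30%): $55,670 × 0.7 = $38,969.
$38,969 is within the $675,000 maximum.

$38,969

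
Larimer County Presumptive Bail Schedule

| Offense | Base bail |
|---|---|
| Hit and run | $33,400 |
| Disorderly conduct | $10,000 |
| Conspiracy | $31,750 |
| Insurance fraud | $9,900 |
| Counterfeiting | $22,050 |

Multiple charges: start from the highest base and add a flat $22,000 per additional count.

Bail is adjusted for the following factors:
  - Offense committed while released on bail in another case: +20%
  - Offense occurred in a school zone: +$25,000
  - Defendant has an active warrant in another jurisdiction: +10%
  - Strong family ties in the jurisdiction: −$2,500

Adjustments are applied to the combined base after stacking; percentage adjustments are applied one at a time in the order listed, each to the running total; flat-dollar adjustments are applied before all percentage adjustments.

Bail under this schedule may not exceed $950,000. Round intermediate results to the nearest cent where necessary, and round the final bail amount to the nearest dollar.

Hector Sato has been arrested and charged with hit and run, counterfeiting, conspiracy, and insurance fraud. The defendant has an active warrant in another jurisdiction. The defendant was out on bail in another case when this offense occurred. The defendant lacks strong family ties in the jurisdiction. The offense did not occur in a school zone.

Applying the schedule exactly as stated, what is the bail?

Base amounts from the schedule: hit and run $33,400; counterfeiting $22,050; conspiracy $31,750; insurance fraud $9,900.
Stacking rule: highest base plus $22,000 per additional charge. Highest is hit and run at $33,400; 3 additional charges → +$66,000. Combined base = $99,400.
Offense committed while released on bail in another case (+20%): $99,400 × 1.2 = $119,280.
Defendant has an active warrant in another jurisdiction (+10%): $119,280 × 1.1 = $131,208.
$131,208 is within the $950,000 maximum.

$131,208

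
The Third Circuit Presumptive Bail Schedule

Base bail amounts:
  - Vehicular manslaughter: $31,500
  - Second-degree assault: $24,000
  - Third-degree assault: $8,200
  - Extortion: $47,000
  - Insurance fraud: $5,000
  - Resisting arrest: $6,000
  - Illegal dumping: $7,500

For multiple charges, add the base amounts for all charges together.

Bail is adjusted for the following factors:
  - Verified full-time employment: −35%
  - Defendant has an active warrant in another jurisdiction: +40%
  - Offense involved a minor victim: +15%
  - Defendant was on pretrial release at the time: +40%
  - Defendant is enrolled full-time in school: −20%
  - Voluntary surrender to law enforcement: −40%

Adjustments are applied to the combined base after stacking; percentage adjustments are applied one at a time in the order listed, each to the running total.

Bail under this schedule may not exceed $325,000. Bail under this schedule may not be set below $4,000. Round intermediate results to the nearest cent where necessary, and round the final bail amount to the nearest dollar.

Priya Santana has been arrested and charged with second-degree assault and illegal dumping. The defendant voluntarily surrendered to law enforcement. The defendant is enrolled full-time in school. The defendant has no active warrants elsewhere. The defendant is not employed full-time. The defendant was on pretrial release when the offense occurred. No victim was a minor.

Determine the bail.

Base amounts from the schedule: second-degree assault $24,000; illegal dumping $7,500.
Stacking rule: sum of all bases. $24,000 + $7,500 = $31,500.
Defendant was on pretrial release at the time (+40%): $31,500 × 1.4 = $44,100.
Defendant is enrolled full-time in school (−20%): $44,100 × 0.8 = $35,280.
Voluntary surrender to law enforcement (−40%): $35,280 × 0.6 = $21,168.
$21,168 is within the $325,000 maximum.
$21,168 is at or above the $4,000 minimum.

$21,168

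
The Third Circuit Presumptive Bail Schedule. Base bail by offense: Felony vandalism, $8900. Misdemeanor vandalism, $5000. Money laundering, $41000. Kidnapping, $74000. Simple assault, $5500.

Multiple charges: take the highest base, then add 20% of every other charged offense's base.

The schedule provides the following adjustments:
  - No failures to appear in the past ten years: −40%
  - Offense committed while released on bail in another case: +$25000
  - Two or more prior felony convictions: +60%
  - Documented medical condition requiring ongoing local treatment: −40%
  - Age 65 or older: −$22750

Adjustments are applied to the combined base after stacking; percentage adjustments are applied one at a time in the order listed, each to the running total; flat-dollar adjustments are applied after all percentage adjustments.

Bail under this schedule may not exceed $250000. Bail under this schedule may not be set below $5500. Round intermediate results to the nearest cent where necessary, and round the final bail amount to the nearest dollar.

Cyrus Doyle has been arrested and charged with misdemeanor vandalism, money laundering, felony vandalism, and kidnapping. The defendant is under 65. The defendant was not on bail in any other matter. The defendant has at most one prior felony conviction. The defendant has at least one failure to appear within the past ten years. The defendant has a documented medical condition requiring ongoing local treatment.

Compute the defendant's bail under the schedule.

$50988

Base amounts from the schedule: misdemeanor vandalism $5000; money laundering $41000; felony vandalism $8900; kidnapping $74000.
Stacking rule: highest base plus 20% of each additional charge. Highest is kidnapping at $74000. Additional: $5000 × 20% = $1000; $41000 × 20% = $8200; $8900 × 20% = $1780. Combined base = $74000 + $10980 = $84980.
Documented medical condition requiring ongoing local treatment (−40%): $84980 × 0.6 = $50988.
$50988 is within the $250000 maximum.
$50988 is at or above the $5500 minimum.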